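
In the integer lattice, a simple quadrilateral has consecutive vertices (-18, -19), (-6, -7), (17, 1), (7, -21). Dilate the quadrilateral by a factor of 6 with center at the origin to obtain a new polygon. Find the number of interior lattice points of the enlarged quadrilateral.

13453

Using the shoelace formula, 2A = |[(-18)·(-7) − (-6)·(-19)] + [(-6)·1 − 17·(-7)] + [17·(-21) − 7·1] + [7·(-19) − (-18)·(-21)]| = 750, so the area is 375.
Summing gcd(|Δx|,|Δy|) over the edges gives the boundary count: gcd(12,12) + gcd(23,8) + gcd(10,22) + gcd(25,2) = 12+1+2+1 = 16.
Scaling by 6 multiplies the area by 6² = 36 (so the new area is 13500) and multiplies the boundary lattice-point count by 6, giving 96.
By Pick's theorem, the interior count of the dilated polygon is 13500 − 96/2 + 1 = 13453.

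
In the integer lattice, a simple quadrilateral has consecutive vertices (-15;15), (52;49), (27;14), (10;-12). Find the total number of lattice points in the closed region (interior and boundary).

The shoelace formula gives twice the area as |[(-15)·49 − 52·15] + [52·14 − 27·49] + [27·(-12) − 10·14] + [10·15 − (-15)·(-12)]| = 2604, so the area is 1302.
Along each edge there are gcd(|Δx|,|Δy|)+1 lattice points, so counting each shared vertex once the boundary has gcd(67,34) + gcd(25,35) + gcd(17,26) + gcd(25,27) = 1+5+1+1 = 8.
Pick's theorem gives I = A − B/2 + 1 = 1302 − 8/2 + 1 = 1299, so the closed region contains I + B = 1299 + 8 = 1307 lattice points.

1307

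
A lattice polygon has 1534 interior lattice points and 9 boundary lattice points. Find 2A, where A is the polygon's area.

3075

By Pick's theorem, A = I + B/2 − 1 = 1534 + 9/2 − 1 = 3075/2.
Hence 2A = 3075.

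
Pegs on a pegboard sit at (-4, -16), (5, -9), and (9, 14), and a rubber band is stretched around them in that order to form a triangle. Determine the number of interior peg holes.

By the shoelace formula, twice the signed area is |[(-4)·(-9) − 5·(-16)] + [5·14 − 9·(-9)] + [9·(-16) − (-4)·14]| = 179, so the area is 89.5.
Summing gcd(|Δx|,|Δy|) over the edges gives the boundary count: gcd(9,7) + gcd(4,23) + gcd(13,30) = 1+1+1 = 3.
Pick's theorem gives I = A − B/2 + 1 = 89.5 − 3/2 + 1 = 89.

89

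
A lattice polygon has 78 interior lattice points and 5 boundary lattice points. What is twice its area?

Pick's theorem states A = I + B/2 − 1, so A = 78 + 5/2 − 1 = 159/2.
Hence 2A = 159.

159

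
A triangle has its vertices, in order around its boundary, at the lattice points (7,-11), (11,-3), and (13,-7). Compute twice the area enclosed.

The shoelace formula gives twice the area as |[7·(-3) − 11·(-11)] + [11·(-7) − 13·(-3)] + [13·(-11) − 7·(-7)]| = 32, so the area is 16.

32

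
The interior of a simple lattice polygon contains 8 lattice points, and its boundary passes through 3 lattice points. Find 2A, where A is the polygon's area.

By Pick's theorem, A = I + B/2 − 1 = 8 + 3/2 − 1 = 17/2.
Hence 2A = 17.

17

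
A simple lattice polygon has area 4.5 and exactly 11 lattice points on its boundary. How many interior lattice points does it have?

Pick's theorem A = I + B/2 − 1 rearranges to I = A − B/2 + 1 = 4.5 − 11/2 + 1 = 0.

0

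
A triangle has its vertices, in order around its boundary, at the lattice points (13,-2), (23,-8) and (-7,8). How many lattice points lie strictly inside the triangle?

4

The shoelace formula gives twice the area as |(13·(-8) − 23·(-2)) + (23·8 − (-7)·(-8)) + ((-7)·(-2) − 13·8)| = 20, so the area is 10.
Along each edge there are gcd(|Δx|,|Δy|)+1 lattice points, so counting each shared vertex once the boundary has gcd(10,6) + gcd(30,16) + gcd(20,10) = 2+2+10 = 14.
Pick's theorem gives I = A − B/2 + 1 = 10 − 14/2 + 1 = 4.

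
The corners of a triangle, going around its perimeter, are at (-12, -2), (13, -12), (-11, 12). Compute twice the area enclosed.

360

By the shoelace formula, twice the signed area is |((-12)·(-12) − 13·(-2)) + (13·12 − (-11)·(-12)) + ((-11)·(-2) − (-12)·12)| = 360, so the area is 180.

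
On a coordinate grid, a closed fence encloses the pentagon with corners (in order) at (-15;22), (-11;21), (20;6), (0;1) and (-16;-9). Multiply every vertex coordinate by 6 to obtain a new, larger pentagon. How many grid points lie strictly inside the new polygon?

Using the shoelace formula, 2A = |[(-15)·21 − (-11)·22] + [(-11)·6 − 20·21] + [20·1 − 0·6] + [0·(-9) − (-16)·1] + [(-16)·22 − (-15)·(-9)]| = 1010, so the area is 505.
Summing gcd(|Δx|,|Δy|) over the edges gives the boundary count: gcd(4,1) + gcd(31,15) + gcd(20,5) + gcd(16,10) + gcd(1,31) = 1+1+5+2+1 = 10.
Scaling by 6 multiplies the area by 6² = 36 (so the new area is 18180) and multiplies the boundary lattice-point count by 6, giving 60.
By Pick's theorem, the interior count of the dilated polygon is 18180 − 60/2 + 1 = 18151.

18151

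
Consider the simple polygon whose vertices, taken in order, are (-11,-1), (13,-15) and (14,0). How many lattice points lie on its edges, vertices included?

Summing gcd(|Δx|,|Δy|) over the edges gives the boundary count: gcd(24,14) + gcd(1,15) + gcd(25,1) = 2+1+1 = 4.

4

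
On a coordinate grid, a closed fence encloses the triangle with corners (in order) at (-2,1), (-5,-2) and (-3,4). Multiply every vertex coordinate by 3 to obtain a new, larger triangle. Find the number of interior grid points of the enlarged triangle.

46

The shoelace formula gives twice the area as |[(-2)·(-2) − (-5)·1] + [(-5)·4 − (-3)·(-2)] + [(-3)·1 − (-2)·4]| = 12, so the area is 6.
The number of boundary lattice points is Σ gcd(|Δx|,|Δy|) = gcd(3,3) + gcd(2,6) + gcd(1,3) = 3+2+1 = 6.
Scaling by 3 multiplies the area by 3² = 9 (so the new area is 54) and multiplies the boundary lattice-point count by 3, giving 18.
By Pick's theorem, the interior count of the dilated polygon is 54 − 18/2 + 1 = 46.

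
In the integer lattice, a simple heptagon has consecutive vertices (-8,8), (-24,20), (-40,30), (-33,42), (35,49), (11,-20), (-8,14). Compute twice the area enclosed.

4862

The shoelace formula gives twice the area as |[(-8)·20 − (-24)·8] + [(-24)·30 − (-40)·20] + [(-40)·42 − (-33)·30] + [(-33)·49 − 35·42] + [35·(-20) − 11·49] + [11·14 − (-8)·(-20)] + [(-8)·8 − (-8)·14]| = 4862, so the area is 2431.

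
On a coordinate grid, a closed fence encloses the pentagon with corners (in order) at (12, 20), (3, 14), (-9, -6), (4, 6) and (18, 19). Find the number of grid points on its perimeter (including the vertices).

The number of boundary lattice points is Σ gcd(|Δx|,|Δy|) = gcd(9,6) + gcd(12,20) + gcd(13,12) + gcd(14,13) + gcd(6,1) = 3+4+1+1+1 = 10.

10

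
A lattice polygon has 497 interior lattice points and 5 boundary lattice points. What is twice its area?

997

Pick's theorem states A = I + B/2 − 1, so A = 497 + 5/2 − 1 = 997/2.
Hence 2A = 997.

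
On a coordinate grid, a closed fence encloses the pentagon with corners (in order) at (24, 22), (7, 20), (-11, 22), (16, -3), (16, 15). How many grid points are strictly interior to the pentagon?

Using the shoelace formula, 2A = |[24·20 − 7·22] + [7·22 − (-11)·20] + [(-11)·(-3) − 16·22] + [16·15 − 16·(-3)] + [16·22 − 24·15]| = 661, so the area is 330.5.
The number of boundary lattice points is Σ gcd(|Δx|,|Δy|) = gcd(17,2) + gcd(18,2) + gcd(27,25) + gcd(0,18) + gcd(8,7) = 1+2+1+18+1 = 23.
By Pick's theorem A = I + B/2 − 1, so I = 330.5 − 23/2 + 1 = 320.

320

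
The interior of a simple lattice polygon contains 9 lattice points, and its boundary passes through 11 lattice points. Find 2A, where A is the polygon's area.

Pick's theorem states A = I + B/2 − 1, so A = 9 + 11/2 − 1 = 27/2.
Hence 2A = 27.

27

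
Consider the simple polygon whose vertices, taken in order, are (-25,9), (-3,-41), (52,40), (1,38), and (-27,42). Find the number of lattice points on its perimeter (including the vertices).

9

Summing gcd(|Δx|,|Δy|) over the edges gives the boundary count: gcd(22,50) + gcd(55,81) + gcd(51,2) + gcd(28,4) + gcd(2,33) = 2+1+1+4+1 = 9.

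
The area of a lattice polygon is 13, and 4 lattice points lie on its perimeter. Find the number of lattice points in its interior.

From Pick's theorem, I = A − B/2 + 1 = 13 − 4/2 + 1 = 12.

12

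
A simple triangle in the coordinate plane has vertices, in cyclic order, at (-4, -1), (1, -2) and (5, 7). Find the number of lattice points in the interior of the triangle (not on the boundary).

24

By the shoelace formula, twice the signed area is |[(-4)·(-2) − 1·(-1)] + [1·7 − 5·(-2)] + [5·(-1) − (-4)·7]| = 49, so the area is 49/2.
Along each edge there are gcd(|Δx|,|Δy|)+1 lattice points, so counting each shared vertex once the boundary has gcd(5,1) + gcd(4,9) + gcd(9,8) = 1+1+1 = 3.
By Pick's theorem A = I + B/2 − 1, so I = 49/2 − 3/2 + 1 = 24.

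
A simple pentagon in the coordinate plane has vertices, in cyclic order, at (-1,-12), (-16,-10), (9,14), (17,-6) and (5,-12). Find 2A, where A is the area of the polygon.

The shoelace formula gives twice the area as |[(-1)·(-10) − (-16)·(-12)] + [(-16)·14 − 9·(-10)] + [9·(-6) − 17·14] + [17·(-12) − 5·(-6)] + [5·(-12) − (-1)·(-12)]| = 854, so the area is 427.

854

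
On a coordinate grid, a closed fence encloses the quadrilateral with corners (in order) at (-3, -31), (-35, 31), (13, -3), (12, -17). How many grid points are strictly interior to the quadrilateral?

1040

The shoelace formula gives twice the area as |((-3)·31 − (-35)·(-31)) + ((-35)·(-3) − 13·31) + (13·(-17) − 12·(-3)) + (12·(-31) − (-3)·(-17))| = 2084, so the area is 1042.
Along each edge there are gcd(|Δx|,|Δy|)+1 lattice points, so counting each shared vertex once the boundary has gcd(32,62) + gcd(48,34) + gcd(1,14) + gcd(15,14) = 2+2+1+1 = 6.
Pick's theorem gives I = A − B/2 + 1 = 1042 − 6/2 + 1 = 1040.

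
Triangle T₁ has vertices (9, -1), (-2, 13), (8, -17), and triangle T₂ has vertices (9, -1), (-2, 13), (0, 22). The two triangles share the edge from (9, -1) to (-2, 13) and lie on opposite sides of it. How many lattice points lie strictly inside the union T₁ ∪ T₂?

153

The union is the simple quadrilateral with vertices (9, -1), (8, -17), (-2, 13), (0, 22) in order.
The shoelace formula gives twice the area as |[9·(-17) − 8·(-1)] + [8·13 − (-2)·(-17)] + [(-2)·22 − 0·13] + [0·(-1) − 9·22]| = 317, so the area is 158.5.
The number of boundary lattice points is Σ gcd(|Δx|,|Δy|) = gcd(1,16) + gcd(10,30) + gcd(2,9) + gcd(9,23) = 1+10+1+1 = 13.
By Pick's theorem I = A − B/2 + 1 = 158.5 − 13/2 + 1 = 153.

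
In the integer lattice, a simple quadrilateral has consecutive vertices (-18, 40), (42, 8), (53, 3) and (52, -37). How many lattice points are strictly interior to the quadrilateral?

By the shoelace formula, twice the signed area is |((-18)·8 − 42·40) + (42·3 − 53·8) + (53·(-37) − 52·3) + (52·40 − (-18)·(-37))| = 2825, so the area is 1412.5.
The number of boundary lattice points is Σ gcd(|Δx|,|Δy|) = gcd(60,32) + gcd(11,5) + gcd(1,40) + gcd(70,77) = 4+1+1+7 = 13.
By Pick's theorem A = I + B/2 − 1, so I = 1412.5 − 13/2 + 1 = 1407.

1407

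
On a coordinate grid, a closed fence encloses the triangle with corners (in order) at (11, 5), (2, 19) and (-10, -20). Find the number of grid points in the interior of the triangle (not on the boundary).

The shoelace formula gives twice the area as |(11·19 − 2·5) + (2·(-20) − (-10)·19) + ((-10)·5 − 11·(-20))| = 519, so the area is 259.5.
Along each edge there are gcd(|Δx|,|Δy|)+1 lattice points, so counting each shared vertex once the boundary has gcd(9,14) + gcd(12,39) + gcd(21,25) = 1+3+1 = 5.
By Pick's theorem A = I + B/2 − 1, so I = 259.5 − 5/2 + 1 = 258.

258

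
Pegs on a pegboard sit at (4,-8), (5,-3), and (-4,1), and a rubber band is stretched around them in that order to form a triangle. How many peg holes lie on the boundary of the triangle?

Summing gcd(|Δx|,|Δy|) over the edges gives the boundary count: gcd(1,5) + gcd(9,4) + gcd(8,9) = 1+1+1 = 3.

3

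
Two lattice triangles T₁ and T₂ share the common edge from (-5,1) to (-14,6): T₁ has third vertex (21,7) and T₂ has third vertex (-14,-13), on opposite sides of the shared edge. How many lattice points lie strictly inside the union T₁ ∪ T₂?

167

The union is the simple quadrilateral with vertices (-5,1), (21,7), (-14,6), (-14,-13) in order.
The shoelace formula gives twice the area as |((-5)·7 − 21·1) + (21·6 − (-14)·7) + ((-14)·(-13) − (-14)·6) + ((-14)·1 − (-5)·(-13))| = 355, so the area is 355/2.
The number of boundary lattice points is Σ gcd(|Δx|,|Δy|) = gcd(26,6) + gcd(35,1) + gcd(0,19) + gcd(9,14) = 2+1+19+1 = 23.
By Pick's theorem I = A − B/2 + 1 = 355/2 − 23/2 + 1 = 167.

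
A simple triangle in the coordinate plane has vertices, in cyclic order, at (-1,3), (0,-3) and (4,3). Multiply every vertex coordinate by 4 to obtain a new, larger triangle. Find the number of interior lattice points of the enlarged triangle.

By the shoelace formula, twice the signed area is |[(-1)·(-3) − 0·3] + [0·3 − 4·(-3)] + [4·3 − (-1)·3]| = 30, so the area is 15.
Along each edge there are gcd(|Δx|,|Δy|)+1 lattice points, so counting each shared vertex once the boundary has gcd(1,6) + gcd(4,6) + gcd(5,0) = 1+2+5 = 8.
Scaling by 4 multiplies the area by 4² = 16 (so the new area is 240) and multiplies the boundary lattice-point count by 4, giving 32.
By Pick's theorem, the interior count of the dilated polygon is 240 − 32/2 + 1 = 225.

225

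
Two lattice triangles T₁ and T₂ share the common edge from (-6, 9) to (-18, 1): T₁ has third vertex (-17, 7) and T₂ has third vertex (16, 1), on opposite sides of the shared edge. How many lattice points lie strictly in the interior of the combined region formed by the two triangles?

The union is the simple quadrilateral with vertices (-6, 9), (-17, 7), (-18, 1), (16, 1) in order.
By the shoelace formula, twice the signed area is |[(-6)·7 − (-17)·9] + [(-17)·1 − (-18)·7] + [(-18)·1 − 16·1] + [16·9 − (-6)·1]| = 336, so the area is 168.
The number of boundary lattice points is Σ gcd(|Δx|,|Δy|) = gcd(11,2) + gcd(1,6) + gcd(34,0) + gcd(22,8) = 1+1+34+2 = 38.
By Pick's theorem I = A − B/2 + 1 = 168 − 38/2 + 1 = 150.

150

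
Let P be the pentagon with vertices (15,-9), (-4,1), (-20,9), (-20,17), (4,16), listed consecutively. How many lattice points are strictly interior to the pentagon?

422

Using the shoelace formula, 2A = |[15·1 − (-4)·(-9)] + [(-4)·9 − (-20)·1] + [(-20)·17 − (-20)·9] + [(-20)·16 − 4·17] + [4·(-9) − 15·16]| = 861, so the area is 861/2.
The number of boundary lattice points is Σ gcd(|Δx|,|Δy|) = gcd(19,10) + gcd(16,8) + gcd(0,8) + gcd(24,1) + gcd(11,25) = 1+8+8+1+1 = 19.
By Pick's theorem A = I + B/2 − 1, so I = 861/2 − 19/2 + 1 = 422.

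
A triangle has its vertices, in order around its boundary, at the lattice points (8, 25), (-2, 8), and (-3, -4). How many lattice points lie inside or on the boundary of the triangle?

The shoelace formula gives twice the area as |(8·8 − (-2)·25) + ((-2)·(-4) − (-3)·8) + ((-3)·25 − 8·(-4))| = 103, so the area is 51.5.
Summing gcd(|Δx|,|Δy|) over the edges gives the boundary count: gcd(10,17) + gcd(1,12) + gcd(11,29) = 1+1+1 = 3.
Pick's theorem gives I = A − B/2 + 1 = 51.5 − 3/2 + 1 = 51, so the closed region contains I + B = 51 + 3 = 54 lattice points.

54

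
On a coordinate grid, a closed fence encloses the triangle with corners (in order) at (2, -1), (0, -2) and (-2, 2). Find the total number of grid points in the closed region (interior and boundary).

By the shoelace formula, twice the signed area is |(2·(-2) − 0·(-1)) + (0·2 − (-2)·(-2)) + ((-2)·(-1) − 2·2)| = 10, so the area is 5.
The number of boundary lattice points is Σ gcd(|Δx|,|Δy|) = gcd(2,1) + gcd(2,4) + gcd(4,3) = 1+2+1 = 4.
Pick's theorem gives I = A − B/2 + 1 = 5 − 4/2 + 1 = 4, so the closed region contains I + B = 4 + 4 = 8 lattice points.

8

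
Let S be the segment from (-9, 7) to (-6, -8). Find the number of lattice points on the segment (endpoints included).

4

The number of lattice points on a segment between lattice points is gcd(|Δx|,|Δy|) + 1 = gcd(3,15) + 1 = 3 + 1 = 4.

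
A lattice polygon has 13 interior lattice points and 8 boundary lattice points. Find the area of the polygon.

By Pick's theorem, A = I + B/2 − 1 = 13 + 8/2 − 1 = 16.

16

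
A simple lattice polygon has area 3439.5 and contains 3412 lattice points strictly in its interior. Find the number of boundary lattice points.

57

Pick's theorem gives A = I + B/2 − 1, so B = 2(A − I + 1) = 2(3439.5 − 3412 + 1) = 57.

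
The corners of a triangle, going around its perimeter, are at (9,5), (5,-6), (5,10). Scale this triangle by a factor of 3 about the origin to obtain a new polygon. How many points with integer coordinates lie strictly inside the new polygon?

262

The shoelace formula gives twice the area as |[9·(-6) − 5·5] + [5·10 − 5·(-6)] + [5·5 − 9·10]| = 64, so the area is 32.
Along each edge there are gcd(|Δx|,|Δy|)+1 lattice points, so counting each shared vertex once the boundary has gcd(4,11) + gcd(0,16) + gcd(4,5) = 1+16+1 = 18.
Scaling by 3 multiplies the area by 3² = 9 (so the new area is 288) and multiplies the boundary lattice-point count by 3, giving 54.
By Pick's theorem, the interior count of the dilated polygon is 288 − 54/2 + 1 = 262.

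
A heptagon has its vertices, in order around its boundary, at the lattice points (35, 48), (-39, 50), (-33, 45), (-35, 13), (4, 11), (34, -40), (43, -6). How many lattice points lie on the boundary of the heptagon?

12

Along each edge there are gcd(|Δx|,|Δy|)+1 lattice points, so counting each shared vertex once the boundary has gcd(74,2) + gcd(6,5) + gcd(2,32) + gcd(39,2) + gcd(30,51) + gcd(9,34) + gcd(8,54) = 2+1+2+1+3+1+2 = 12.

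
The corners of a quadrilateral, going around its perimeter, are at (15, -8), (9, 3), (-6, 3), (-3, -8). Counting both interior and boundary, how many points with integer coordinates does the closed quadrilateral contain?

200

Using the shoelace formula, 2A = |(15·3 − 9·(-8)) + (9·3 − (-6)·3) + ((-6)·(-8) − (-3)·3) + ((-3)·(-8) − 15·(-8))| = 363, so the area is 181.5.
Along each edge there are gcd(|Δx|,|Δy|)+1 lattice points, so counting each shared vertex once the boundary has gcd(6,11) + gcd(15,0) + gcd(3,11) + gcd(18,0) = 1+15+1+18 = 35.
Pick's theorem gives I = A − B/2 + 1 = 181.5 − 35/2 + 1 = 165, so the closed region contains I + B = 165 + 35 = 200 lattice points.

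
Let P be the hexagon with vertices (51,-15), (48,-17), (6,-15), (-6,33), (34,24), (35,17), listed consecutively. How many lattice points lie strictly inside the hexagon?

The shoelace formula gives twice the area as |[51·(-17) − 48·(-15)] + [48·(-15) − 6·(-17)] + [6·33 − (-6)·(-15)] + [(-6)·24 − 34·33] + [34·17 − 35·24] + [35·(-15) − 51·17]| = 3577, so the area is 1788.5.
The number of boundary lattice points is Σ gcd(|Δx|,|Δy|) = gcd(3,2) + gcd(42,2) + gcd(12,48) + gcd(40,9) + gcd(1,7) + gcd(16,32) = 1+2+12+1+1+16 = 33.
Pick's theorem gives I = A − B/2 + 1 = 1788.5 − 33/2 + 1 = 1773.

1773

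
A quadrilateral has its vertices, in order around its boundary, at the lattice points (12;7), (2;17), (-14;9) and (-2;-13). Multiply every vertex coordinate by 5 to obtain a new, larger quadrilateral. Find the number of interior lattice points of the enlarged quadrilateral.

Using the shoelace formula, 2A = |[12·17 − 2·7] + [2·9 − (-14)·17] + [(-14)·(-13) − (-2)·9] + [(-2)·7 − 12·(-13)]| = 788, so the area is 394.
The number of boundary lattice points is Σ gcd(|Δx|,|Δy|) = gcd(10,10) + gcd(16,8) + gcd(12,22) + gcd(14,20) = 10+8+2+2 = 22.
Scaling by 5 multiplies the area by 5² = 25 (so the new area is 9850) and multiplies the boundary lattice-point count by 5, giving 110.
By Pick's theorem, the interior count of the dilated polygon is 9850 − 110/2 + 1 = 9796.

9796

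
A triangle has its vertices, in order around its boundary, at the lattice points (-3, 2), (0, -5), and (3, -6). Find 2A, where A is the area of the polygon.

18

By the shoelace formula, twice the signed area is |((-3)·(-5) − 0·2) + (0·(-6) − 3·(-5)) + (3·2 − (-3)·(-6))| = 18, so the area is 9.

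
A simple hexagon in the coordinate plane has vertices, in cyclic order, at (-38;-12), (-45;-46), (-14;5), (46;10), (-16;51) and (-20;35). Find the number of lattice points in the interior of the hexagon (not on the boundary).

2247

The shoelace formula gives twice the area as |((-38)·(-46) − (-45)·(-12)) + ((-45)·5 − (-14)·(-46)) + ((-14)·10 − 46·5) + (46·51 − (-16)·10) + ((-16)·35 − (-20)·51) + ((-20)·(-12) − (-38)·35)| = 4505, so the area is 4505/2.
Summing gcd(|Δx|,|Δy|) over the edges gives the boundary count: gcd(7,34) + gcd(31,51) + gcd(60,5) + gcd(62,41) + gcd(4,16) + gcd(18,47) = 1+1+5+1+4+1 = 13.
Pick's theorem gives I = A − B/2 + 1 = 4505/2 − 13/2 + 1 = 2247.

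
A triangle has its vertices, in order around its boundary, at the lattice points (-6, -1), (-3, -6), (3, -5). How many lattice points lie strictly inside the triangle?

The shoelace formula gives twice the area as |[(-6)·(-6) − (-3)·(-1)] + [(-3)·(-5) − 3·(-6)] + [3·(-1) − (-6)·(-5)]| = 33, so the area is 33/2.
Summing gcd(|Δx|,|Δy|) over the edges gives the boundary count: gcd(3,5) + gcd(6,1) + gcd(9,4) = 1+1+1 = 3.
By Pick's theorem A = I + B/2 − 1, so I = 33/2 − 3/2 + 1 = 16.

16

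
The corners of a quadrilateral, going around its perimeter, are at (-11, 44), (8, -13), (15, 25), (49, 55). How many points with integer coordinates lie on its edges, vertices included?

23

Summing gcd(|Δx|,|Δy|) over the edges gives the boundary count: gcd(19,57) + gcd(7,38) + gcd(34,30) + gcd(60,11) = 19+1+2+1 = 23.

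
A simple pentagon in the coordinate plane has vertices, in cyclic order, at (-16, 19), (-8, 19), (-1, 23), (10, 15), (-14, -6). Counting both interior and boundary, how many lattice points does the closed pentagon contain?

By the shoelace formula, twice the signed area is |[(-16)·19 − (-8)·19] + [(-8)·23 − (-1)·19] + [(-1)·15 − 10·23] + [10·(-6) − (-14)·15] + [(-14)·19 − (-16)·(-6)]| = 774, so the area is 387.
The number of boundary lattice points is Σ gcd(|Δx|,|Δy|) = gcd(8,0) + gcd(7,4) + gcd(11,8) + gcd(24,21) + gcd(2,25) = 8+1+1+3+1 = 14.
Pick's theorem gives I = A − B/2 + 1 = 387 − 14/2 + 1 = 381, so the closed region contains I + B = 381 + 14 = 395 lattice points.

395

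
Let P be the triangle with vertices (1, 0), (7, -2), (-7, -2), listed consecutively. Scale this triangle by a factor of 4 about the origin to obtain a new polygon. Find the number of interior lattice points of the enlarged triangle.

189

By the shoelace formula, twice the signed area is |(1·(-2) − 7·0) + (7·(-2) − (-7)·(-2)) + ((-7)·0 − 1·(-2))| = 28, so the area is 14.
The number of boundary lattice points is Σ gcd(|Δx|,|Δy|) = gcd(6,2) + gcd(14,0) + gcd(8,2) = 2+14+2 = 18.
Scaling by 4 multiplies the area by 4² = 16 (so the new area is 224) and multiplies the boundary lattice-point count by 4, giving 72.
By Pick's theorem, the interior count of the dilated polygon is 224 − 72/2 + 1 = 189.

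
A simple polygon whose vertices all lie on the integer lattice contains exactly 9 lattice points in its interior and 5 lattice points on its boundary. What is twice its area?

21

Pick's theorem states A = I + B/2 − 1, so A = 9 + 5/2 − 1 = 21/2.
Hence 2A = 21.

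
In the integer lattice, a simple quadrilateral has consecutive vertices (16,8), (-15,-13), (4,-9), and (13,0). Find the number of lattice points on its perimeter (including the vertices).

12

Along each edge there are gcd(|Δx|,|Δy|)+1 lattice points, so counting each shared vertex once the boundary has gcd(31,21) + gcd(19,4) + gcd(9,9) + gcd(3,8) = 1+1+9+1 = 12.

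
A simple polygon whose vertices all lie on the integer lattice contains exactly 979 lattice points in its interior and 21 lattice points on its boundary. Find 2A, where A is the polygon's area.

Pick's theorem states A = I + B/2 − 1, so A = 979 + 21/2 − 1 = 1977/2.
Hence 2A = 1977.

1977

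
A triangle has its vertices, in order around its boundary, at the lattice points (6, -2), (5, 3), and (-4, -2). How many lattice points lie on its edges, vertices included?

The number of boundary lattice points is Σ gcd(|Δx|,|Δy|) = gcd(1,5) + gcd(9,5) + gcd(10,0) = 1+1+10 = 12.

12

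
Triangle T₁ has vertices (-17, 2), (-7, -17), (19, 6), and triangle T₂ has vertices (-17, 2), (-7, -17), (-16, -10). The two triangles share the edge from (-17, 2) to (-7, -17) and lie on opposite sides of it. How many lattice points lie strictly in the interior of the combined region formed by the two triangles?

The union is the simple quadrilateral with vertices (-17, 2), (19, 6), (-7, -17), (-16, -10) in order.
Using the shoelace formula, 2A = |((-17)·6 − 19·2) + (19·(-17) − (-7)·6) + ((-7)·(-10) − (-16)·(-17)) + ((-16)·2 − (-17)·(-10))| = 825, so the area is 825/2.
Summing gcd(|Δx|,|Δy|) over the edges gives the boundary count: gcd(36,4) + gcd(26,23) + gcd(9,7) + gcd(1,12) = 4+1+1+1 = 7.
By Pick's theorem I = A − B/2 + 1 = 825/2 − 7/2 + 1 = 410.

410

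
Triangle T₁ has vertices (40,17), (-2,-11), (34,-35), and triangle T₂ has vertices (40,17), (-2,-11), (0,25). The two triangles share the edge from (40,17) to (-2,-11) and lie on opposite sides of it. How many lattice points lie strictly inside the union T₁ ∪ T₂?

The union is the simple quadrilateral with vertices (40,17), (34,-35), (-2,-11), (0,25) in order.
The shoelace formula gives twice the area as |(40·(-35) − 34·17) + (34·(-11) − (-2)·(-35)) + ((-2)·25 − 0·(-11)) + (0·17 − 40·25)| = 3472, so the area is 1736.
The number of boundary lattice points is Σ gcd(|Δx|,|Δy|) = gcd(6,52) + gcd(36,24) + gcd(2,36) + gcd(40,8) = 2+12+2+8 = 24.
By Pick's theorem I = A − B/2 + 1 = 1736 − 24/2 + 1 = 1725.

1725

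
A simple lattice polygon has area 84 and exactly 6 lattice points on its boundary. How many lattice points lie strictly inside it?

82

Pick's theorem A = I + B/2 − 1 rearranges to I = A − B/2 + 1 = 84 − 6/2 + 1 = 82.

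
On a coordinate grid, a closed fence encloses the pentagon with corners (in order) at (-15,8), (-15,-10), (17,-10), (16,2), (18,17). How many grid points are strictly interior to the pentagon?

683

Using the shoelace formula, 2A = |((-15)·(-10) − (-15)·8) + ((-15)·(-10) − 17·(-10)) + (17·2 − 16·(-10)) + (16·17 − 18·2) + (18·8 − (-15)·17)| = 1419, so the area is 1419/2.
Summing gcd(|Δx|,|Δy|) over the edges gives the boundary count: gcd(0,18) + gcd(32,0) + gcd(1,12) + gcd(2,15) + gcd(33,9) = 18+32+1+1+3 = 55.
By Pick's theorem A = I + B/2 − 1, so I = 1419/2 − 55/2 + 1 = 683.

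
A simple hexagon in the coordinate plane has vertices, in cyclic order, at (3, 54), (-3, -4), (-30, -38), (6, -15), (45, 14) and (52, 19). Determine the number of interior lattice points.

The shoelace formula gives twice the area as |(3·(-4) − (-3)·54) + ((-3)·(-38) − (-30)·(-4)) + ((-30)·(-15) − 6·(-38)) + (6·14 − 45·(-15)) + (45·19 − 52·14) + (52·54 − 3·19)| = 4459, so the area is 4459/2.
Summing gcd(|Δx|,|Δy|) over the edges gives the boundary count: gcd(6,58) + gcd(27,34) + gcd(36,23) + gcd(39,29) + gcd(7,5) + gcd(49,35) = 2+1+1+1+1+7 = 13.
Pick's theorem gives I = A − B/2 + 1 = 4459/2 − 13/2 + 1 = 2224.

2224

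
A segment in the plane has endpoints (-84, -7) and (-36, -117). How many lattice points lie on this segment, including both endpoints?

The number of lattice points on a segment between lattice points is gcd(|Δx|,|Δy|) + 1 = gcd(48,110) + 1 = 2 + 1 = 3.

3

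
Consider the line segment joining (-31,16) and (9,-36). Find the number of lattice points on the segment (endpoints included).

The number of lattice points on a segment between lattice points is gcd(|Δx|,|Δy|) + 1 = gcd(40,52) + 1 = 4 + 1 = 5.

5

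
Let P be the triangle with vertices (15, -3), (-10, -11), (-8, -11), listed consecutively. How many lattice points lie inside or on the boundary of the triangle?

The shoelace formula gives twice the area as |(15·(-11) − (-10)·(-3)) + ((-10)·(-11) − (-8)·(-11)) + ((-8)·(-3) − 15·(-11))| = 16, so the area is 8.
Along each edge there are gcd(|Δx|,|Δy|)+1 lattice points, so counting each shared vertex once the boundary has gcd(25,8) + gcd(2,0) + gcd(23,8) = 1+2+1 = 4.
Pick's theorem gives I = A − B/2 + 1 = 8 − 4/2 + 1 = 7, so the closed region contains I + B = 7 + 4 = 11 lattice points.

11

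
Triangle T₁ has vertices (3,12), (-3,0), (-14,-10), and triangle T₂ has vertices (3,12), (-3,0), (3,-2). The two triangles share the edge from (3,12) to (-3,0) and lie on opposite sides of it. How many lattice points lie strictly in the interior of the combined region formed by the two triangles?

The union is the simple quadrilateral with vertices (3,12), (-14,-10), (-3,0), (3,-2) in order.
Using the shoelace formula, 2A = |[3·(-10) − (-14)·12] + [(-14)·0 − (-3)·(-10)] + [(-3)·(-2) − 3·0] + [3·12 − 3·(-2)]| = 156, so the area is 78.
Along each edge there are gcd(|Δx|,|Δy|)+1 lattice points, so counting each shared vertex once the boundary has gcd(17,22) + gcd(11,10) + gcd(6,2) + gcd(0,14) = 1+1+2+14 = 18.
By Pick's theorem I = A − B/2 + 1 = 78 − 18/2 + 1 = 70.

70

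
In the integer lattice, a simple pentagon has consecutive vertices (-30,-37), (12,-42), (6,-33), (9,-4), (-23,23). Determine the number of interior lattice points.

1742

The shoelace formula gives twice the area as |((-30)·(-42) − 12·(-37)) + (12·(-33) − 6·(-42)) + (6·(-4) − 9·(-33)) + (9·23 − (-23)·(-4)) + ((-23)·(-37) − (-30)·23)| = 3489, so the area is 3489/2.
The number of boundary lattice points is Σ gcd(|Δx|,|Δy|) = gcd(42,5) + gcd(6,9) + gcd(3,29) + gcd(32,27) + gcd(7,60) = 1+3+1+1+1 = 7.
By Pick's theorem A = I + B/2 − 1, so I = 3489/2 − 7/2 + 1 = 1742.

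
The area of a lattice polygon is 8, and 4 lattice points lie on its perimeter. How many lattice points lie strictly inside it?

Pick's theorem A = I + B/2 − 1 rearranges to I = A − B/2 + 1 = 8 − 4/2 + 1 = 7.

7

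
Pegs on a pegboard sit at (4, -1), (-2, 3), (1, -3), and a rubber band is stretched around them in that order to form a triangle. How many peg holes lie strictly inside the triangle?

By the shoelace formula, twice the signed area is |(4·3 − (-2)·(-1)) + ((-2)·(-3) − 1·3) + (1·(-1) − 4·(-3))| = 24, so the area is 12.
Along each edge there are gcd(|Δx|,|Δy|)+1 lattice points, so counting each shared vertex once the boundary has gcd(6,4) + gcd(3,6) + gcd(3,2) = 2+3+1 = 6.
Pick's theorem gives I = A − B/2 + 1 = 12 − 6/2 + 1 = 10.

10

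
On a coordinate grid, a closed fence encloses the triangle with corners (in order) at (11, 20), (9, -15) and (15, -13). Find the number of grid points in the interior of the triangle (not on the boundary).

102

The shoelace formula gives twice the area as |[11·(-15) − 9·20] + [9·(-13) − 15·(-15)] + [15·20 − 11·(-13)]| = 206, so the area is 103.
Summing gcd(|Δx|,|Δy|) over the edges gives the boundary count: gcd(2,35) + gcd(6,2) + gcd(4,33) = 1+2+1 = 4.
By Pick's theorem A = I + B/2 − 1, so I = 103 − 4/2 + 1 = 102.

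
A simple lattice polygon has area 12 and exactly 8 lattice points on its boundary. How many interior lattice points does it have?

9

Pick's theorem A = I + B/2 − 1 rearranges to I = A − B/2 + 1 = 12 − 8/2 + 1 = 9.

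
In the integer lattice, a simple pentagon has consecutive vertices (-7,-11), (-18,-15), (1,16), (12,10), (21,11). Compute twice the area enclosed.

The shoelace formula gives twice the area as |((-7)·(-15) − (-18)·(-11)) + ((-18)·16 − 1·(-15)) + (1·10 − 12·16) + (12·11 − 21·10) + (21·(-11) − (-7)·11)| = 780, so the area is 390.

780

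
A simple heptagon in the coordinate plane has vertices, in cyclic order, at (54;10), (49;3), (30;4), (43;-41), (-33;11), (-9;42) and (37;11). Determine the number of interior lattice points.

2830

By the shoelace formula, twice the signed area is |[54·3 − 49·10] + [49·4 − 30·3] + [30·(-41) − 43·4] + [43·11 − (-33)·(-41)] + [(-33)·42 − (-9)·11] + [(-9)·11 − 37·42] + [37·10 − 54·11]| = 5668, so the area is 2834.
Summing gcd(|Δx|,|Δy|) over the edges gives the boundary count: gcd(5,7) + gcd(19,1) + gcd(13,45) + gcd(76,52) + gcd(24,31) + gcd(46,31) + gcd(17,1) = 1+1+1+4+1+1+1 = 10.
Pick's theorem gives I = A − B/2 + 1 = 2834 − 10/2 + 1 = 2830.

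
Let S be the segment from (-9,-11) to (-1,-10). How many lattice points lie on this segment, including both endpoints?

2

The number of lattice points on a segment between lattice points is gcd(|Δx|,|Δy|) + 1 = gcd(8,1) + 1 = 1 + 1 = 2.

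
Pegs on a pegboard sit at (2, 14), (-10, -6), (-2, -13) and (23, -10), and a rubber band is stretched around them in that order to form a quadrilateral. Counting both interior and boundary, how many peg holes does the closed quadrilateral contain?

459

The shoelace formula gives twice the area as |[2·(-6) − (-10)·14] + [(-10)·(-13) − (-2)·(-6)] + [(-2)·(-10) − 23·(-13)] + [23·14 − 2·(-10)]| = 907, so the area is 907/2.
The number of boundary lattice points is Σ gcd(|Δx|,|Δy|) = gcd(12,20) + gcd(8,7) + gcd(25,3) + gcd(21,24) = 4+1+1+3 = 9.
Pick's theorem gives I = A − B/2 + 1 = 907/2 − 9/2 + 1 = 450, so the closed region contains I + B = 450 + 9 = 459 lattice points.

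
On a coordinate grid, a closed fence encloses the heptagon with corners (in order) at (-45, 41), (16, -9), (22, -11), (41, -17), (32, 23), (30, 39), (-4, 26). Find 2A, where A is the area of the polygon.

By the shoelace formula, twice the signed area is |((-45)·(-9) − 16·41) + (16·(-11) − 22·(-9)) + (22·(-17) − 41·(-11)) + (41·23 − 32·(-17)) + (32·39 − 30·23) + (30·26 − (-4)·39) + ((-4)·41 − (-45)·26)| = 3835, so the area is 3835/2.

3835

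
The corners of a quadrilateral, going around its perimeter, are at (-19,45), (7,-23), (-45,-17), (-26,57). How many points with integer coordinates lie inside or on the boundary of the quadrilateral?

2067

By the shoelace formula, twice the signed area is |[(-19)·(-23) − 7·45] + [7·(-17) − (-45)·(-23)] + [(-45)·57 − (-26)·(-17)] + [(-26)·45 − (-19)·57]| = 4126, so the area is 2063.
Along each edge there are gcd(|Δx|,|Δy|)+1 lattice points, so counting each shared vertex once the boundary has gcd(26,68) + gcd(52,6) + gcd(19,74) + gcd(7,12) = 2+2+1+1 = 6.
Pick's theorem gives I = A − B/2 + 1 = 2063 − 6/2 + 1 = 2061, so the closed region contains I + B = 2061 + 6 = 2067 lattice points.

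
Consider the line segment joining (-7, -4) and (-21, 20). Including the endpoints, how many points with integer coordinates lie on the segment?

3

The number of lattice points on a segment between lattice points is gcd(|Δx|,|Δy|) + 1 = gcd(14,24) + 1 = 2 + 1 = 3.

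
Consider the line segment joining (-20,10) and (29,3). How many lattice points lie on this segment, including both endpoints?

8

The number of lattice points on a segment between lattice points is gcd(|Δx|,|Δy|) + 1 = gcd(49,7) + 1 = 7 + 1 = 8.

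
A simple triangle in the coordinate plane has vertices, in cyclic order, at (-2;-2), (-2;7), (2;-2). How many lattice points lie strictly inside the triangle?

By the shoelace formula, twice the signed area is |((-2)·7 − (-2)·(-2)) + ((-2)·(-2) − 2·7) + (2·(-2) − (-2)·(-2))| = 36, so the area is 18.
Summing gcd(|Δx|,|Δy|) over the edges gives the boundary count: gcd(0,9) + gcd(4,9) + gcd(4,0) = 9+1+4 = 14.
By Pick's theorem A = I + B/2 − 1, so I = 18 − 14/2 + 1 = 12.

12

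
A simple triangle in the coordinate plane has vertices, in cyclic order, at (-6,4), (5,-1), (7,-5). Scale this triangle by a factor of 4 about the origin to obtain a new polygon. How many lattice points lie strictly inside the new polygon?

The shoelace formula gives twice the area as |((-6)·(-1) − 5·4) + (5·(-5) − 7·(-1)) + (7·4 − (-6)·(-5))| = 34, so the area is 17.
Summing gcd(|Δx|,|Δy|) over the edges gives the boundary count: gcd(11,5) + gcd(2,4) + gcd(13,9) = 1+2+1 = 4.
Scaling by 4 multiplies the area by 4² = 16 (so the new area is 272) and multiplies the boundary lattice-point count by 4, giving 16.
By Pick's theorem, the interior count of the dilated polygon is 272 − 16/2 + 1 = 265.

265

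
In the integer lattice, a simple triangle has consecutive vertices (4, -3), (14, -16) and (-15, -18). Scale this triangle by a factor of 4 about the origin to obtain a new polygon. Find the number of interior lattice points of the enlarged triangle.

3171

By the shoelace formula, twice the signed area is |(4·(-16) − 14·(-3)) + (14·(-18) − (-15)·(-16)) + ((-15)·(-3) − 4·(-18))| = 397, so the area is 397/2.
The number of boundary lattice points is Σ gcd(|Δx|,|Δy|) = gcd(10,13) + gcd(29,2) + gcd(19,15) = 1+1+1 = 3.
Scaling by 4 multiplies the area by 4² = 16 (so the new area is 3176) and multiplies the boundary lattice-point count by 4, giving 12.
By Pick's theorem, the interior count of the dilated polygon is 3176 − 12/2 + 1 = 3171.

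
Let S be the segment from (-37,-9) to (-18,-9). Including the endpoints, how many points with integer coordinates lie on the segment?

20

The number of lattice points on a segment between lattice points is gcd(|Δx|,|Δy|) + 1 = gcd(19,0) + 1 = 19 + 1 = 20.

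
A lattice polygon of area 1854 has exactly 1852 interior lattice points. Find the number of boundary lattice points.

6

Pick's theorem gives A = I + B/2 − 1, so B = 2(A − I + 1) = 2(1854 − 1852 + 1) = 6.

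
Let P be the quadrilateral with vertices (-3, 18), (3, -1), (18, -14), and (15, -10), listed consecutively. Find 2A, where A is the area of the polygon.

195

The shoelace formula gives twice the area as |((-3)·(-1) − 3·18) + (3·(-14) − 18·(-1)) + (18·(-10) − 15·(-14)) + (15·18 − (-3)·(-10))| = 195, so the area is 195/2.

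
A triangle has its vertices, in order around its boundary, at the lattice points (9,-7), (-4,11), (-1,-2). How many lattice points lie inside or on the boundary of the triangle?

62

The shoelace formula gives twice the area as |[9·11 − (-4)·(-7)] + [(-4)·(-2) − (-1)·11] + [(-1)·(-7) − 9·(-2)]| = 115, so the area is 115/2.
The number of boundary lattice points is Σ gcd(|Δx|,|Δy|) = gcd(13,18) + gcd(3,13) + gcd(10,5) = 1+1+5 = 7.
Pick's theorem gives I = A − B/2 + 1 = 115/2 − 7/2 + 1 = 55, so the closed region contains I + B = 55 + 7 = 62 lattice points.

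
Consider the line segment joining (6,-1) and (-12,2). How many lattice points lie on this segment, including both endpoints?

4

The number of lattice points on a segment between lattice points is gcd(|Δx|,|Δy|) + 1 = gcd(18,3) + 1 = 3 + 1 = 4.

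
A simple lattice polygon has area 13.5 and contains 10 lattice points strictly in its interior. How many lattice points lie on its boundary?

Pick's theorem gives A = I + B/2 − 1, so B = 2(A − I + 1) = 2(13.5 − 10 + 1) = 9.

9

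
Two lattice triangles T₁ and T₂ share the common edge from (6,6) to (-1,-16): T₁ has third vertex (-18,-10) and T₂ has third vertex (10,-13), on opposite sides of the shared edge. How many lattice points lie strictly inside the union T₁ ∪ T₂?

The union is the simple quadrilateral with vertices (6,6), (-18,-10), (-1,-16), (10,-13) in order.
The shoelace formula gives twice the area as |(6·(-10) − (-18)·6) + ((-18)·(-16) − (-1)·(-10)) + ((-1)·(-13) − 10·(-16)) + (10·6 − 6·(-13))| = 637, so the area is 318.5.
Summing gcd(|Δx|,|Δy|) over the edges gives the boundary count: gcd(24,16) + gcd(17,6) + gcd(11,3) + gcd(4,19) = 8+1+1+1 = 11.
By Pick's theorem I = A − B/2 + 1 = 318.5 − 11/2 + 1 = 314.

314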